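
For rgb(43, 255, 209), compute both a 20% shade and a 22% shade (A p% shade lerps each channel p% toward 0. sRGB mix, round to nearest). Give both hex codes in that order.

20% shade:
  R: 43 − 8.6 = 34.4 → 34
  G: 255 + 0.2×(0−255) = 255 − 51 = 204 → 204
  B: 209 + 0.2×(0−209) = 209 − 41.8 = 167.2 → 167
  → #22cca7
22% shade:
  R: 43 + 0.22×(0−43) = 43 − 9.46 = 33.54 → 34
  G: 255 − 56.1 = 198.9 → 199
  B: 209 + 0.22×(0−209) = 209 − 45.98 = 163.02 → 163
  → #22c7a3

#22cca7, #22c7a3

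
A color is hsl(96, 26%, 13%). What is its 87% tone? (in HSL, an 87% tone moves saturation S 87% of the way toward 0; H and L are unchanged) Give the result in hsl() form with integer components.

hsl(96, 3%, 13%)

S moves 87% from 26 toward 0: 26 − 22.62 = 3.38 → 3.
H and L are unchanged.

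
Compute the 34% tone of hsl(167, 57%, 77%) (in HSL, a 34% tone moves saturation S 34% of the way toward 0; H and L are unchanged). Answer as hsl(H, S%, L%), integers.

hsl(167, 38%, 77%)

S moves 34% from 57 toward 0: 57 − 19.38 = 37.62 → 38.
H and L are unchanged.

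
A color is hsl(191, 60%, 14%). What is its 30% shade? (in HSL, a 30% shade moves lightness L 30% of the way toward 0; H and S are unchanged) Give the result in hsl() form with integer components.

L moves 30% from 14 toward 0: 14 − 4.2 = 9.8 → 10.
H and S are unchanged.

hsl(191, 60%, 10%)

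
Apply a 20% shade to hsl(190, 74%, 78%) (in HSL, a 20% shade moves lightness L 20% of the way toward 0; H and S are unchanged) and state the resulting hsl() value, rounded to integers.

L moves 20% from 78 toward 0: 78 − 15.6 = 62.4 → 62.
H and S are unchanged.

hsl(190, 74%, 62%)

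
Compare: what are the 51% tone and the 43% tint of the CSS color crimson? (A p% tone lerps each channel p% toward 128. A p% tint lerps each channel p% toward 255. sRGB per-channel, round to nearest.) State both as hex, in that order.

CSS crimson is rgb(220, 20, 60).
51% tone:
  R: 220 + 0.51×(128−220) = 220 − 46.92 = 173.08 → 173
  G: 20 + 0.51×(128−20) = 20 + 55.08 = 75.08 → 75
  B: 60 + 0.51×(128−60) = 60 + 34.68 = 94.68 → 95
  → #AD4B5F
43% tint:
  R: 220 + 0.43×(255−220) = 220 + 15.05 = 235.05 → 235
  G: 20 + 101.05 = 121.05 → 121
  B: 60 + 0.43×(255−60) = 60 + 83.85 = 143.85 → 144
  → #EB7990

#AD4B5F, #EB7990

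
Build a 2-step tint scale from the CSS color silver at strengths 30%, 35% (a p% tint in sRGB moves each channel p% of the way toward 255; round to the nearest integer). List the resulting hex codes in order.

CSS silver is rgb(192, 192, 192).
30%: (192 + 18.9 = 210.9→211, 192 + 18.9 = 210.9→211, 192 + 18.9 = 210.9→211) → #d3d3d3
35%: (192 + 22.05 = 214.05→214, 192 + 22.05 = 214.05→214, 192 + 22.05 = 214.05→214) → #d6d6d6

#d3d3d3, #d6d6d6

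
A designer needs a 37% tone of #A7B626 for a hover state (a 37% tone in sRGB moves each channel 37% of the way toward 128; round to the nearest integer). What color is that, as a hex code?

#99A247

#A7B626 is rgb(167, 182, 38).
Per channel, c → c + 0.37(128 − c):
  R: 167 − 14.43 = 152.57 → 153
  G: 182 + 0.37×(128−182) = 182 − 19.98 = 162.02 → 162
  B: 38 + 33.3 = 71.3 → 71
rgb(153, 162, 71) = #99A247.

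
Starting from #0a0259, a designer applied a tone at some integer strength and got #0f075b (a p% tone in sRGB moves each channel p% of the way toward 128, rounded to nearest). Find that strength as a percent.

4%

#0a0259 is rgb(10, 2, 89); #0f075b is rgb(15, 7, 91).
On the G channel (widest range): 7 ≈ 2 + (p/100)(128 − 2), so p ≈ 100×(7 − 2)/(128 − 2) = 500/126 = 3.97.
p = 4 reproduces all three channels after rounding.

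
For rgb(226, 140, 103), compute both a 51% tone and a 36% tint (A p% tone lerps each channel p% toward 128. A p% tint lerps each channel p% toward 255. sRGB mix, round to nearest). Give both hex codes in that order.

#B08674, #ECB59E

51% tone:
  R: 226 − 49.98 = 176.02 → 176
  G: 140 − 6.12 = 133.88 → 134
  B: 103 + 0.51×(128−103) = 103 + 12.75 = 115.75 → 116
  → #B08674
36% tint:
  R: 226 + 10.44 = 236.44 → 236
  G: 140 + 0.36×(255−140) = 140 + 41.4 = 181.4 → 181
  B: 103 + 0.36×(255−103) = 103 + 54.72 = 157.72 → 158
  → #ECB59E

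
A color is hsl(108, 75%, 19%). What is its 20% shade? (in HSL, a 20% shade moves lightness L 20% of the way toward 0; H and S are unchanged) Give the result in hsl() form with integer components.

L moves 20% from 19 toward 0: 19 − 3.8 = 15.2 → 15.
H and S are unchanged.

hsl(108, 75%, 15%)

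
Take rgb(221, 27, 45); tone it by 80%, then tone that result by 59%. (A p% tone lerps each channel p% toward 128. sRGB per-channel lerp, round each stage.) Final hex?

Per channel, c → c + 0.8(128 − c):
  R: 221 − 74.4 = 146.6 → 147
  G: 27 + 0.8×(128−27) = 27 + 80.8 = 107.8 → 108
  B: 45 + 66.4 = 111.4 → 111
After the tone: rgb(147, 108, 111) = #936C6F.
Per channel, c → c + 0.59(128 − c):
  R: 147 + 0.59×(128−147) = 147 − 11.21 = 135.79 → 136
  G: 108 + 0.59×(128−108) = 108 + 11.8 = 119.8 → 120
  B: 111 + 0.59×(128−111) = 111 + 10.03 = 121.03 → 121
rgb(136, 120, 121) = #887879.

#887879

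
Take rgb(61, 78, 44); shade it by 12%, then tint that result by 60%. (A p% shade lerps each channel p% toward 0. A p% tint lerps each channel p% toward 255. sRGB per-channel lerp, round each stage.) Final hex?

A 12% shade moves each channel 12% toward 0:
  R: 61 + 0.12×(0−61) = 61 − 7.32 = 53.68 → 54
  G: 78 + 0.12×(0−78) = 78 − 9.36 = 68.64 → 69
  B: 44 − 5.28 = 38.72 → 39
After the shade: rgb(54, 69, 39) = #364527.
Lerp each channel 60% toward 255:
  R: 54 + 120.6 = 174.6 → 175
  G: 69 + 0.6×(255−69) = 69 + 111.6 = 180.6 → 181
  B: 39 + 129.6 = 168.6 → 169
rgb(175, 181, 169) = #AFB5A9.

#AFB5A9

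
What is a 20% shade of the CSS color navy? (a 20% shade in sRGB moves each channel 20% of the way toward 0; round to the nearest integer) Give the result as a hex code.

CSS navy is rgb(0, 0, 128).
A 20% shade moves each channel 20% toward 0:
  R: 0 + 0.2×(0−0) = 0 + 0 = 0 → 0
  G: 0 + 0.2×(0−0) = 0 + 0 = 0 → 0
  B: 128 − 25.6 = 102.4 → 102
rgb(0, 0, 102) = #000066.

#000066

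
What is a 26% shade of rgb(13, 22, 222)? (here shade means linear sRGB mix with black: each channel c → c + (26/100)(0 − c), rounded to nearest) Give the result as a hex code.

#0A10A4

Lerp each channel 26% toward 0:
  R: 13 − 3.38 = 9.62 → 10
  G: 22 + 0.26×(0−22) = 22 − 5.72 = 16.28 → 16
  B: 222 + 0.26×(0−222) = 222 − 57.72 = 164.28 → 164
rgb(10, 16, 164) = #0A10A4.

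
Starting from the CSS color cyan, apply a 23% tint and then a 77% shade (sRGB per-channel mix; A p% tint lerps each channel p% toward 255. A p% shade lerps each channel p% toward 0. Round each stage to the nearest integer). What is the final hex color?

CSS cyan is rgb(0, 255, 255).
Per channel, c → c + 0.23(255 − c):
  R: 0 + 58.65 = 58.65 → 59
  G: 255 + 0.23×(255−255) = 255 + 0 = 255 → 255
  B: 255 + 0.23×(255−255) = 255 + 0 = 255 → 255
After the tint: rgb(59, 255, 255) = #3BFFFF.
A 77% shade moves each channel 77% toward 0:
  R: 59 + 0.77×(0−59) = 59 − 45.43 = 13.57 → 14
  G: 255 + 0.77×(0−255) = 255 − 196.35 = 58.65 → 59
  B: 255 − 196.35 = 58.65 → 59
rgb(14, 59, 59) = #0E3B3B.

#0E3B3B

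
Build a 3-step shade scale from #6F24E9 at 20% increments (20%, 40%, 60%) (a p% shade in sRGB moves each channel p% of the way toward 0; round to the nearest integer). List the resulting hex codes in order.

#6F24E9 is rgb(111, 36, 233).
20%: (111 − 22.2 = 88.8→89, 36 − 7.2 = 28.8→29, 233 − 46.6 = 186.4→186) → #591DBA
40%: (111 − 44.4 = 66.6→67, 36 − 14.4 = 21.6→22, 233 − 93.2 = 139.8→140) → #43168C
60%: (111 − 66.6 = 44.4→44, 36 − 21.6 = 14.4→14, 233 − 139.8 = 93.2→93) → #2C0E5D

#591DBA, #43168C, #2C0E5D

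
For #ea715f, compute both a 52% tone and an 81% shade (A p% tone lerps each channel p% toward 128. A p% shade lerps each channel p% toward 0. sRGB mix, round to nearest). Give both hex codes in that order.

#ea715f is rgb(234, 113, 95).
52% tone:
  R: 234 + 0.52×(128−234) = 234 − 55.12 = 178.88 → 179
  G: 113 + 0.52×(128−113) = 113 + 7.8 = 120.8 → 121
  B: 95 + 0.52×(128−95) = 95 + 17.16 = 112.16 → 112
  → #b37970
81% shade:
  R: 234 + 0.81×(0−234) = 234 − 189.54 = 44.46 → 44
  G: 113 − 91.53 = 21.47 → 21
  B: 95 − 76.95 = 18.05 → 18
  → #2c1512

#b37970, #2c1512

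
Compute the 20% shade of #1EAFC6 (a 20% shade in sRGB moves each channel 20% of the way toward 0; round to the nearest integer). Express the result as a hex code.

#188C9E

#1EAFC6 is rgb(30, 175, 198).
Lerp each channel 20% toward 0:
  R: 30 + 0.2×(0−30) = 30 − 6 = 24 → 24
  G: 175 − 35 = 140 → 140
  B: 198 + 0.2×(0−198) = 198 − 39.6 = 158.4 → 158
rgb(24, 140, 158) = #188C9E.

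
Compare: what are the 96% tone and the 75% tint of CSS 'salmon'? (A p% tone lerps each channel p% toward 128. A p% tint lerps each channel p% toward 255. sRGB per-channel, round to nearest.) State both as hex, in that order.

#85807f, #fedfdc

CSS salmon is rgb(250, 128, 114).
96% tone:
  R: 250 − 117.12 = 132.88 → 133
  G: 128 + 0 = 128 → 128
  B: 114 + 13.44 = 127.44 → 127
  → #85807f
75% tint:
  R: 250 + 3.75 = 253.75 → 254
  G: 128 + 95.25 = 223.25 → 223
  B: 114 + 0.75×(255−114) = 114 + 105.75 = 219.75 → 220
  → #fedfdc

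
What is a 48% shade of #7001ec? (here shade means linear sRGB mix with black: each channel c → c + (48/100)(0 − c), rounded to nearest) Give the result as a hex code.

#7001ec is rgb(112, 1, 236).
Per channel, c → c + 0.48(0 − c):
  R: 112 − 53.76 = 58.24 → 58
  G: 1 − 0.48 = 0.52 → 1
  B: 236 + 0.48×(0−236) = 236 − 113.28 = 122.72 → 123
rgb(58, 1, 123) = #3a017b.

#3a017b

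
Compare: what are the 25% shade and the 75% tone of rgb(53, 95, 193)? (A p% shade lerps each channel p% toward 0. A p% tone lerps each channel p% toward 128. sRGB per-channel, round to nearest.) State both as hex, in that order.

#284791, #6D7890

25% shade:
  R: 53 − 13.25 = 39.75 → 40
  G: 95 − 23.75 = 71.25 → 71
  B: 193 + 0.25×(0−193) = 193 − 48.25 = 144.75 → 145
  → #284791
75% tone:
  R: 53 + 56.25 = 109.25 → 109
  G: 95 + 24.75 = 119.75 → 120
  B: 193 + 0.75×(128−193) = 193 − 48.75 = 144.25 → 144
  → #6D7890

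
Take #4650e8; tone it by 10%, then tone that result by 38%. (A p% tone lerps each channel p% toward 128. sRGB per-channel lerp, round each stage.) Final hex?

#4650e8 is rgb(70, 80, 232).
Per channel, c → c + 0.1(128 − c):
  R: 70 + 0.1×(128−70) = 70 + 5.8 = 75.8 → 76
  G: 80 + 0.1×(128−80) = 80 + 4.8 = 84.8 → 85
  B: 232 + 0.1×(128−232) = 232 − 10.4 = 221.6 → 222
After the tone: rgb(76, 85, 222) = #4c55de.
A 38% tone moves each channel 38% toward 128:
  R: 76 + 0.38×(128−76) = 76 + 19.76 = 95.76 → 96
  G: 85 + 0.38×(128−85) = 85 + 16.34 = 101.34 → 101
  B: 222 + 0.38×(128−222) = 222 − 35.72 = 186.28 → 186
rgb(96, 101, 186) = #6065ba.

#6065ba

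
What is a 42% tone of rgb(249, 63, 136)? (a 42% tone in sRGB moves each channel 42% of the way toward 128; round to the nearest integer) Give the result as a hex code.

#c65a85

Lerp each channel 42% toward 128:
  R: 249 − 50.82 = 198.18 → 198
  G: 63 + 0.42×(128−63) = 63 + 27.3 = 90.3 → 90
  B: 136 + 0.42×(128−136) = 136 − 3.36 = 132.64 → 133
rgb(198, 90, 133) = #c65a85.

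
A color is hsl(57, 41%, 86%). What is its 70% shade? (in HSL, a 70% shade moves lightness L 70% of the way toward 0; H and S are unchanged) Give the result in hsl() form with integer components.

hsl(57, 41%, 26%)

L moves 70% from 86 toward 0: 86 − 60.2 = 25.8 → 26.
H and S are unchanged.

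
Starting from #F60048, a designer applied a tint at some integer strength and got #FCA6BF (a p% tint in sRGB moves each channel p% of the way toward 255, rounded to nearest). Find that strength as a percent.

#F60048 is rgb(246, 0, 72); #FCA6BF is rgb(252, 166, 191).
On the G channel (widest range): 166 ≈ 0 + (p/100)(255 − 0), so p ≈ 100×(166 − 0)/(255 − 0) = 16600/255 = 65.10.
p = 65 reproduces all three channels after rounding.

65%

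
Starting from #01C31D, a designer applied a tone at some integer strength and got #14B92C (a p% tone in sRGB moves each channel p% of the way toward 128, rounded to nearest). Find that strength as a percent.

#01C31D is rgb(1, 195, 29); #14B92C is rgb(20, 185, 44).
On the R channel (widest range): 20 ≈ 1 + (p/100)(128 − 1), so p ≈ 100×(20 − 1)/(128 − 1) = 1900/127 = 14.96.
p = 15 reproduces all three channels after rounding.

15%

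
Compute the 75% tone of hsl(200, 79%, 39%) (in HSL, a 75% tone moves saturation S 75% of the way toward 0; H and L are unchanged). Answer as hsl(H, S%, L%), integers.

S moves 75% from 79 toward 0: 79 − 59.25 = 19.75 → 20.
H and L are unchanged.

hsl(200, 20%, 39%)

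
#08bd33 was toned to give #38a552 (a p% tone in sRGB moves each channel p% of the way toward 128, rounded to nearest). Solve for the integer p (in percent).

40%

#08bd33 is rgb(8, 189, 51); #38a552 is rgb(56, 165, 82).
On the R channel (widest range): 56 ≈ 8 + (p/100)(128 − 8), so p ≈ 100×(56 − 8)/(128 − 8) = 4800/120 = 40.00.
p = 40 reproduces all three channels after rounding.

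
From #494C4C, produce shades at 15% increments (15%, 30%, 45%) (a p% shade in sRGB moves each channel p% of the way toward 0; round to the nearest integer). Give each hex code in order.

#494C4C is rgb(73, 76, 76).
15%: (73 − 10.95 = 62.05→62, 76 − 11.4 = 64.6→65, 76 − 11.4 = 64.6→65) → #3E4141
30%: (73 − 21.9 = 51.1→51, 76 − 22.8 = 53.2→53, 76 − 22.8 = 53.2→53) → #333535
45%: (73 − 32.85 = 40.15→40, 76 − 34.2 = 41.8→42, 76 − 34.2 = 41.8→42) → #282A2A

#3E4141, #333535, #282A2A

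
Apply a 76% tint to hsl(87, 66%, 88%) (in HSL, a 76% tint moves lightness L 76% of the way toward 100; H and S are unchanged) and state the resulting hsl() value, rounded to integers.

hsl(87, 66%, 97%)

L moves 76% from 88 toward 100: 88 + 9.12 = 97.12 → 97.
H and S are unchanged.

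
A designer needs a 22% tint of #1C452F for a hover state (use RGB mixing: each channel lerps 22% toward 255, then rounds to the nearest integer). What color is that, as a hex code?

#4E6E5D

#1C452F is rgb(28, 69, 47).
A 22% tint moves each channel 22% toward 255:
  R: 28 + 0.22×(255−28) = 28 + 49.94 = 77.94 → 78
  G: 69 + 40.92 = 109.92 → 110
  B: 47 + 45.76 = 92.76 → 93
rgb(78, 110, 93) = #4E6E5D.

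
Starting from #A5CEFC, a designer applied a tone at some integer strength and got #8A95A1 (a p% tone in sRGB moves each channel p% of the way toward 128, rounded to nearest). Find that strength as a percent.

#A5CEFC is rgb(165, 206, 252); #8A95A1 is rgb(138, 149, 161).
On the B channel (widest range): 161 ≈ 252 + (p/100)(128 − 252), so p ≈ 100×(161 − 252)/(128 − 252) = -9100/-124 = 73.39.
p = 73 reproduces all three channels after rounding.

73%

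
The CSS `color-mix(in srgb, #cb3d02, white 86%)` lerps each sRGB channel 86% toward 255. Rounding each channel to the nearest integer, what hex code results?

#f8e4dc

#cb3d02 is rgb(203, 61, 2).
An 86% tint moves each channel 86% toward 255:
  R: 203 + 44.72 = 247.72 → 248
  G: 61 + 0.86×(255−61) = 61 + 166.84 = 227.84 → 228
  B: 2 + 0.86×(255−2) = 2 + 217.58 = 219.58 → 220
rgb(248, 228, 220) = #f8e4dc.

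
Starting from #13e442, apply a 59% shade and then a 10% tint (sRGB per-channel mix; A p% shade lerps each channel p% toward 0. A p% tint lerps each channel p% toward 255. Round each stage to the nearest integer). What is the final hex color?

#216d32

#13e442 is rgb(19, 228, 66).
Lerp each channel 59% toward 0:
  R: 19 + 0.59×(0−19) = 19 − 11.21 = 7.79 → 8
  G: 228 + 0.59×(0−228) = 228 − 134.52 = 93.48 → 93
  B: 66 + 0.59×(0−66) = 66 − 38.94 = 27.06 → 27
After the shade: rgb(8, 93, 27) = #085d1b.
A 10% tint moves each channel 10% toward 255:
  R: 8 + 0.1×(255−8) = 8 + 24.7 = 32.7 → 33
  G: 93 + 16.2 = 109.2 → 109
  B: 27 + 0.1×(255−27) = 27 + 22.8 = 49.8 → 50
rgb(33, 109, 50) = #216d32.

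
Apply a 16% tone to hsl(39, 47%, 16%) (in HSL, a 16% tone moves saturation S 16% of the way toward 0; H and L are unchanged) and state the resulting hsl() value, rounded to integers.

S moves 16% from 47 toward 0: 47 − 7.52 = 39.48 → 39.
H and L are unchanged.

hsl(39, 39%, 16%)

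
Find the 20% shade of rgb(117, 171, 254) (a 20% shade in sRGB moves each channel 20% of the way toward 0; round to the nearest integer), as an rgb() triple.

rgb(94, 137, 203)

Lerp each channel 20% toward 0:
  R: 117 + 0.2×(0−117) = 117 − 23.4 = 93.6 → 94
  G: 171 + 0.2×(0−171) = 171 − 34.2 = 136.8 → 137
  B: 254 + 0.2×(0−254) = 254 − 50.8 = 203.2 → 203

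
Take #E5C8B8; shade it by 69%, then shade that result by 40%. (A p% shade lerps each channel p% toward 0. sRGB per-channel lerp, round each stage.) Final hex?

#2B2522

#E5C8B8 is rgb(229, 200, 184).
A 69% shade moves each channel 69% toward 0:
  R: 229 + 0.69×(0−229) = 229 − 158.01 = 70.99 → 71
  G: 200 + 0.69×(0−200) = 200 − 138 = 62 → 62
  B: 184 − 126.96 = 57.04 → 57
After the shade: rgb(71, 62, 57) = #473E39.
Per channel, c → c + 0.4(0 − c):
  R: 71 + 0.4×(0−71) = 71 − 28.4 = 42.6 → 43
  G: 62 − 24.8 = 37.2 → 37
  B: 57 − 22.8 = 34.2 → 34
rgb(43, 37, 34) = #2B2522.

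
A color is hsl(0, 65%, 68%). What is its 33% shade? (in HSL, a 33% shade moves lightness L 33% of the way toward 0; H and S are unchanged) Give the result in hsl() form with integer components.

L moves 33% from 68 toward 0: 68 − 22.44 = 45.56 → 46.
H and S are unchanged.

hsl(0, 65%, 46%)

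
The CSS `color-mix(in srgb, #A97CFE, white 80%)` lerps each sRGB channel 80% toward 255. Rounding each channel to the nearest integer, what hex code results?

#EEE5FF

#A97CFE is rgb(169, 124, 254).
An 80% tint moves each channel 80% toward 255:
  R: 169 + 68.8 = 237.8 → 238
  G: 124 + 104.8 = 228.8 → 229
  B: 254 + 0.8×(255−254) = 254 + 0.8 = 254.8 → 255
rgb(238, 229, 255) = #EEE5FF.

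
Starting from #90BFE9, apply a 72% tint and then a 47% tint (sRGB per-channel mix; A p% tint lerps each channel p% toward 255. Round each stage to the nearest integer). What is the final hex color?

#EFF5FC

#90BFE9 is rgb(144, 191, 233).
Per channel, c → c + 0.72(255 − c):
  R: 144 + 0.72×(255−144) = 144 + 79.92 = 223.92 → 224
  G: 191 + 0.72×(255−191) = 191 + 46.08 = 237.08 → 237
  B: 233 + 15.84 = 248.84 → 249
After the tint: rgb(224, 237, 249) = #E0EDF9.
Lerp each channel 47% toward 255:
  R: 224 + 0.47×(255−224) = 224 + 14.57 = 238.57 → 239
  G: 237 + 8.46 = 245.46 → 245
  B: 249 + 0.47×(255−249) = 249 + 2.82 = 251.82 → 252
rgb(239, 245, 252) = #EFF5FC.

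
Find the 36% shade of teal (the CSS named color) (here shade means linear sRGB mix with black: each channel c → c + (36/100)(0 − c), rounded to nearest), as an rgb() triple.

rgb(0, 82, 82)

CSS teal is rgb(0, 128, 128).
A 36% shade moves each channel 36% toward 0:
  R: 0 + 0.36×(0−0) = 0 + 0 = 0 → 0
  G: 128 + 0.36×(0−128) = 128 − 46.08 = 81.92 → 82
  B: 128 + 0.36×(0−128) = 128 − 46.08 = 81.92 → 82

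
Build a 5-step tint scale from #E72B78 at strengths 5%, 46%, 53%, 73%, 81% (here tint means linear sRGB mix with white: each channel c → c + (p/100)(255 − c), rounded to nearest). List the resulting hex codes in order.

#E8367F, #F28DB6, #F49BC0, #F9C6DB, #FAD7E5

#E72B78 is rgb(231, 43, 120).
5%: (231 + 1.2 = 232.2→232, 43 + 10.6 = 53.6→54, 120 + 6.75 = 126.75→127) → #E8367F
46%: (231 + 11.04 = 242.04→242, 43 + 97.52 = 140.52→141, 120 + 62.1 = 182.1→182) → #F28DB6
53%: (231 + 12.72 = 243.72→244, 43 + 112.36 = 155.36→155, 120 + 71.55 = 191.55→192) → #F49BC0
73%: (231 + 17.52 = 248.52→249, 43 + 154.76 = 197.76→198, 120 + 98.55 = 218.55→219) → #F9C6DB
81%: (231 + 19.44 = 250.44→250, 43 + 171.72 = 214.72→215, 120 + 109.35 = 229.35→229) → #FAD7E5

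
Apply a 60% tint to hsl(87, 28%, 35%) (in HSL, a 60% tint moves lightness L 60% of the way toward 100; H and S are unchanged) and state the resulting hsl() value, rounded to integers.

hsl(87, 28%, 74%)

L moves 60% from 35 toward 100: 35 + 39 = 74 → 74.
H and S are unchanged.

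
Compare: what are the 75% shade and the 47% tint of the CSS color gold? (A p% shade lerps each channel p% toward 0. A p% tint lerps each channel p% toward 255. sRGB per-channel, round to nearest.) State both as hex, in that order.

CSS gold is rgb(255, 215, 0).
75% shade:
  R: 255 − 191.25 = 63.75 → 64
  G: 215 + 0.75×(0−215) = 215 − 161.25 = 53.75 → 54
  B: 0 + 0.75×(0−0) = 0 + 0 = 0 → 0
  → #403600
47% tint:
  R: 255 + 0.47×(255−255) = 255 + 0 = 255 → 255
  G: 215 + 18.8 = 233.8 → 234
  B: 0 + 119.85 = 119.85 → 120
  → #ffea78

#403600, #ffea78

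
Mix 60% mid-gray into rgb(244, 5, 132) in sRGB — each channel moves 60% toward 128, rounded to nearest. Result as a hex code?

#AE4F82

A 60% tone moves each channel 60% toward 128:
  R: 244 − 69.6 = 174.4 → 174
  G: 5 + 0.6×(128−5) = 5 + 73.8 = 78.8 → 79
  B: 132 − 2.4 = 129.6 → 130
rgb(174, 79, 130) = #AE4F82.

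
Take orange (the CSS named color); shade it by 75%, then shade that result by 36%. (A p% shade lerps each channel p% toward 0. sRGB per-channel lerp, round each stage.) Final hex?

CSS orange is rgb(255, 165, 0).
Per channel, c → c + 0.75(0 − c):
  R: 255 + 0.75×(0−255) = 255 − 191.25 = 63.75 → 64
  G: 165 + 0.75×(0−165) = 165 − 123.75 = 41.25 → 41
  B: 0 + 0.75×(0−0) = 0 + 0 = 0 → 0
After the shade: rgb(64, 41, 0) = #402900.
A 36% shade moves each channel 36% toward 0:
  R: 64 − 23.04 = 40.96 → 41
  G: 41 + 0.36×(0−41) = 41 − 14.76 = 26.24 → 26
  B: 0 + 0.36×(0−0) = 0 + 0 = 0 → 0
rgb(41, 26, 0) = #291a00.

#291a00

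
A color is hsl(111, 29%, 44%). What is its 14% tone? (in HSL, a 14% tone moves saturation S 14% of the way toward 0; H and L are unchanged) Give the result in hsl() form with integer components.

hsl(111, 25%, 44%)

S moves 14% from 29 toward 0: 29 − 4.06 = 24.94 → 25.
H and L are unchanged.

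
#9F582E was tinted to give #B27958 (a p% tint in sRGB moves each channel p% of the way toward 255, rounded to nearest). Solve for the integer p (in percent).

20%

#9F582E is rgb(159, 88, 46); #B27958 is rgb(178, 121, 88).
On the B channel (widest range): 88 ≈ 46 + (p/100)(255 − 46), so p ≈ 100×(88 − 46)/(255 − 46) = 4200/209 = 20.10.
p = 20 reproduces all three channels after rounding.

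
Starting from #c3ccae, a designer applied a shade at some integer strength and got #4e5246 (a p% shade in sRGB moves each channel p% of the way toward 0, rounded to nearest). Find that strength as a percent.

60%

#c3ccae is rgb(195, 204, 174); #4e5246 is rgb(78, 82, 70).
On the G channel (widest range): 82 ≈ 204 + (p/100)(0 − 204), so p ≈ 100×(82 − 204)/(0 − 204) = -12200/-204 = 59.80.
p = 60 reproduces all three channels after rounding.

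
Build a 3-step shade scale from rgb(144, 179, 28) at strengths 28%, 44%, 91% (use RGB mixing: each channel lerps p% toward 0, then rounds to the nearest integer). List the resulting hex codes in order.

28%: (144 − 40.32 = 103.68→104, 179 − 50.12 = 128.88→129, 28 − 7.84 = 20.16→20) → #688114
44%: (144 − 63.36 = 80.64→81, 179 − 78.76 = 100.24→100, 28 − 12.32 = 15.68→16) → #516410
91%: (144 − 131.04 = 12.96→13, 179 − 162.89 = 16.11→16, 28 − 25.48 = 2.52→3) → #0d1003

#688114, #516410, #0d1003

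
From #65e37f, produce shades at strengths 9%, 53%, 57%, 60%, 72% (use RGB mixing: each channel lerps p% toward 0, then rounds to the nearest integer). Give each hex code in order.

#65e37f is rgb(101, 227, 127).
9%: (101 − 9.09 = 91.91→92, 227 − 20.43 = 206.57→207, 127 − 11.43 = 115.57→116) → #5ccf74
53%: (101 − 53.53 = 47.47→47, 227 − 120.31 = 106.69→107, 127 − 67.31 = 59.69→60) → #2f6b3c
57%: (101 − 57.57 = 43.43→43, 227 − 129.39 = 97.61→98, 127 − 72.39 = 54.61→55) → #2b6237
60%: (101 − 60.6 = 40.4→40, 227 − 136.2 = 90.8→91, 127 − 76.2 = 50.8→51) → #285b33
72%: (101 − 72.72 = 28.28→28, 227 − 163.44 = 63.56→64, 127 − 91.44 = 35.56→36) → #1c4024

#5ccf74, #2f6b3c, #2b6237, #285b33, #1c4024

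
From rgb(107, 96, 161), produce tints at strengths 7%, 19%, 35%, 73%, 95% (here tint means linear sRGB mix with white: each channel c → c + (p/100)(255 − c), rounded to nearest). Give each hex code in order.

#756BA8, #877EB3, #9F98C2, #D7D4E6, #F8F7FA

7%: (107 + 10.36 = 117.36→117, 96 + 11.13 = 107.13→107, 161 + 6.58 = 167.58→168) → #756BA8
19%: (107 + 28.12 = 135.12→135, 96 + 30.21 = 126.21→126, 161 + 17.86 = 178.86→179) → #877EB3
35%: (107 + 51.8 = 158.8→159, 96 + 55.65 = 151.65→152, 161 + 32.9 = 193.9→194) → #9F98C2
73%: (107 + 108.04 = 215.04→215, 96 + 116.07 = 212.07→212, 161 + 68.62 = 229.62→230) → #D7D4E6
95%: (107 + 140.6 = 247.6→248, 96 + 151.05 = 247.05→247, 161 + 89.3 = 250.3→250) → #F8F7FA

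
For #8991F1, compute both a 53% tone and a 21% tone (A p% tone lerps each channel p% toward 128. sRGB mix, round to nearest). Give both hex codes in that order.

#8991F1 is rgb(137, 145, 241).
53% tone:
  R: 137 + 0.53×(128−137) = 137 − 4.77 = 132.23 → 132
  G: 145 + 0.53×(128−145) = 145 − 9.01 = 135.99 → 136
  B: 241 + 0.53×(128−241) = 241 − 59.89 = 181.11 → 181
  → #8488B5
21% tone:
  R: 137 − 1.89 = 135.11 → 135
  G: 145 + 0.21×(128−145) = 145 − 3.57 = 141.43 → 141
  B: 241 − 23.73 = 217.27 → 217
  → #878DD9

#8488B5, #878DD9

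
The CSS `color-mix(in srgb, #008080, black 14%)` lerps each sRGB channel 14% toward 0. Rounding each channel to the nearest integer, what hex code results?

#008080 is rgb(0, 128, 128).
Lerp each channel 14% toward 0:
  R: 0 + 0.14×(0−0) = 0 + 0 = 0 → 0
  G: 128 + 0.14×(0−128) = 128 − 17.92 = 110.08 → 110
  B: 128 + 0.14×(0−128) = 128 − 17.92 = 110.08 → 110
rgb(0, 110, 110) = #006E6E.

#006E6E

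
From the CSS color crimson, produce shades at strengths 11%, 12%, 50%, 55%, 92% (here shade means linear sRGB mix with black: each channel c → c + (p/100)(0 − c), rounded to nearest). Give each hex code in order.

CSS crimson is rgb(220, 20, 60).
11%: (220 − 24.2 = 195.8→196, 20 − 2.2 = 17.8→18, 60 − 6.6 = 53.4→53) → #c41235
12%: (220 − 26.4 = 193.6→194, 20 − 2.4 = 17.6→18, 60 − 7.2 = 52.8→53) → #c21235
50%: (220 − 110 = 110→110, 20 − 10 = 10→10, 60 − 30 = 30→30) → #6e0a1e
55%: (220 − 121 = 99→99, 20 − 11 = 9→9, 60 − 33 = 27→27) → #63091b
92%: (220 − 202.4 = 17.6→18, 20 − 18.4 = 1.6→2, 60 − 55.2 = 4.8→5) → #120205

#c41235, #c21235, #6e0a1e, #63091b, #120205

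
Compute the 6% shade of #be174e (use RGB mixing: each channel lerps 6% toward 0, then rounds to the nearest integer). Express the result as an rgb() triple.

rgb(179, 22, 73)

#be174e is rgb(190, 23, 78).
Per channel, c → c + 0.06(0 − c):
  R: 190 + 0.06×(0−190) = 190 − 11.4 = 178.6 → 179
  G: 23 + 0.06×(0−23) = 23 − 1.38 = 21.62 → 22
  B: 78 + 0.06×(0−78) = 78 − 4.68 = 73.32 → 73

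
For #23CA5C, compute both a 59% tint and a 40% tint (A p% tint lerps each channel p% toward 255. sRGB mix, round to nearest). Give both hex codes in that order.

#23CA5C is rgb(35, 202, 92).
59% tint:
  R: 35 + 129.8 = 164.8 → 165
  G: 202 + 0.59×(255−202) = 202 + 31.27 = 233.27 → 233
  B: 92 + 96.17 = 188.17 → 188
  → #A5E9BC
40% tint:
  R: 35 + 0.4×(255−35) = 35 + 88 = 123 → 123
  G: 202 + 0.4×(255−202) = 202 + 21.2 = 223.2 → 223
  B: 92 + 65.2 = 157.2 → 157
  → #7BDF9D

#A5E9BC, #7BDF9D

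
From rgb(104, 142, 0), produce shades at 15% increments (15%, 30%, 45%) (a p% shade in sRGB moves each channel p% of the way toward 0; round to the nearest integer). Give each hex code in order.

#587900, #496300, #394E00

15%: (104 − 15.6 = 88.4→88, 142 − 21.3 = 120.7→121, 0→0) → #587900
30%: (104 − 31.2 = 72.8→73, 142 − 42.6 = 99.4→99, 0→0) → #496300
45%: (104 − 46.8 = 57.2→57, 142 − 63.9 = 78.1→78, 0→0) → #394E00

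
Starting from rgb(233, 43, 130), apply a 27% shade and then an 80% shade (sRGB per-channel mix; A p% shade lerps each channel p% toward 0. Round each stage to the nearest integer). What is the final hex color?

#220613

Lerp each channel 27% toward 0:
  R: 233 + 0.27×(0−233) = 233 − 62.91 = 170.09 → 170
  G: 43 + 0.27×(0−43) = 43 − 11.61 = 31.39 → 31
  B: 130 − 35.1 = 94.9 → 95
After the shade: rgb(170, 31, 95) = #aa1f5f.
Lerp each channel 80% toward 0:
  R: 170 + 0.8×(0−170) = 170 − 136 = 34 → 34
  G: 31 − 24.8 = 6.2 → 6
  B: 95 + 0.8×(0−95) = 95 − 76 = 19 → 19
rgb(34, 6, 19) = #220613.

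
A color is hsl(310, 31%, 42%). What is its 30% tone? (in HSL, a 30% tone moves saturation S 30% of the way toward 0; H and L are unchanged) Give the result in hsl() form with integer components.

hsl(310, 22%, 42%)

S moves 30% from 31 toward 0: 31 − 9.3 = 21.7 → 22.
H and L are unchanged.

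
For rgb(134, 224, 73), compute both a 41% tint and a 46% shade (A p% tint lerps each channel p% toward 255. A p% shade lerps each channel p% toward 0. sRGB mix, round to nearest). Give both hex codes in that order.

#b8ed94, #487927

41% tint:
  R: 134 + 49.61 = 183.61 → 184
  G: 224 + 0.41×(255−224) = 224 + 12.71 = 236.71 → 237
  B: 73 + 74.62 = 147.62 → 148
  → #b8ed94
46% shade:
  R: 134 + 0.46×(0−134) = 134 − 61.64 = 72.36 → 72
  G: 224 − 103.04 = 120.96 → 121
  B: 73 + 0.46×(0−73) = 73 − 33.58 = 39.42 → 39
  → #487927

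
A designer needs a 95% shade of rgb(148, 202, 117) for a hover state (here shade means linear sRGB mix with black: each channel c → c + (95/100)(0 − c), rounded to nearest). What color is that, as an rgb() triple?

A 95% shade moves each channel 95% toward 0:
  R: 148 + 0.95×(0−148) = 148 − 140.6 = 7.4 → 7
  G: 202 − 191.9 = 10.1 → 10
  B: 117 − 111.15 = 5.85 → 6

rgb(7, 10, 6)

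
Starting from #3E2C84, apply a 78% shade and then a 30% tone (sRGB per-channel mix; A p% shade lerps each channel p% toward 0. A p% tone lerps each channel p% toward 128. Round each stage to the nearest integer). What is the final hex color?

#302D3B

#3E2C84 is rgb(62, 44, 132).
Lerp each channel 78% toward 0:
  R: 62 − 48.36 = 13.64 → 14
  G: 44 − 34.32 = 9.68 → 10
  B: 132 − 102.96 = 29.04 → 29
After the shade: rgb(14, 10, 29) = #0E0A1D.
Lerp each channel 30% toward 128:
  R: 14 + 34.2 = 48.2 → 48
  G: 10 + 0.3×(128−10) = 10 + 35.4 = 45.4 → 45
  B: 29 + 29.7 = 58.7 → 59
rgb(48, 45, 59) = #302D3B.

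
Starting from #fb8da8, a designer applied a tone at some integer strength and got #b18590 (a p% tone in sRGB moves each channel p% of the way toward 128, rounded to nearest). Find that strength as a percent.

60%

#fb8da8 is rgb(251, 141, 168); #b18590 is rgb(177, 133, 144).
On the R channel (widest range): 177 ≈ 251 + (p/100)(128 − 251), so p ≈ 100×(177 − 251)/(128 − 251) = -7400/-123 = 60.16.
p = 60 reproduces all three channels after rounding.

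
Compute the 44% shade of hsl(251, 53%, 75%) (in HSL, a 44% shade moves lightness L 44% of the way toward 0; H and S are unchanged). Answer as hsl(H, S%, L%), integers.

hsl(251, 53%, 42%)

L moves 44% from 75 toward 0: 75 − 33 = 42 → 42.
H and S are unchanged.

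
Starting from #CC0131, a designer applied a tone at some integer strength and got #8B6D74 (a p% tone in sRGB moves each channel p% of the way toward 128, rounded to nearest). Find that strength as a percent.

#CC0131 is rgb(204, 1, 49); #8B6D74 is rgb(139, 109, 116).
On the G channel (widest range): 109 ≈ 1 + (p/100)(128 − 1), so p ≈ 100×(109 − 1)/(128 − 1) = 10800/127 = 85.04.
p = 85 reproduces all three channels after rounding.

85%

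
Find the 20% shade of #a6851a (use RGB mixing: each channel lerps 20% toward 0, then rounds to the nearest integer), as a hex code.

#a6851a is rgb(166, 133, 26).
Per channel, c → c + 0.2(0 − c):
  R: 166 + 0.2×(0−166) = 166 − 33.2 = 132.8 → 133
  G: 133 + 0.2×(0−133) = 133 − 26.6 = 106.4 → 106
  B: 26 + 0.2×(0−26) = 26 − 5.2 = 20.8 → 21
rgb(133, 106, 21) = #856a15.

#856a15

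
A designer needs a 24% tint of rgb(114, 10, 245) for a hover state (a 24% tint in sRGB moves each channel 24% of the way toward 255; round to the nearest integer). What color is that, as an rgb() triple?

rgb(148, 69, 247)

A 24% tint moves each channel 24% toward 255:
  R: 114 + 0.24×(255−114) = 114 + 33.84 = 147.84 → 148
  G: 10 + 58.8 = 68.8 → 69
  B: 245 + 2.4 = 247.4 → 247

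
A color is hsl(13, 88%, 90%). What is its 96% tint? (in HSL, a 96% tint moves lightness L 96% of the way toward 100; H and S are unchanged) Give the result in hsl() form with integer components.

L moves 96% from 90 toward 100: 90 + 9.6 = 99.6 → 100.
H and S are unchanged.

hsl(13, 88%, 100%)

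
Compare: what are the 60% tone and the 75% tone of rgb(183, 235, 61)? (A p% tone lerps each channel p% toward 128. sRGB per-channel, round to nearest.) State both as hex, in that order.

#96ab65, #8e9b6f

60% tone:
  R: 183 + 0.6×(128−183) = 183 − 33 = 150 → 150
  G: 235 − 64.2 = 170.8 → 171
  B: 61 + 0.6×(128−61) = 61 + 40.2 = 101.2 → 101
  → #96ab65
75% tone:
  R: 183 + 0.75×(128−183) = 183 − 41.25 = 141.75 → 142
  G: 235 − 80.25 = 154.75 → 155
  B: 61 + 50.25 = 111.25 → 111
  → #8e9b6f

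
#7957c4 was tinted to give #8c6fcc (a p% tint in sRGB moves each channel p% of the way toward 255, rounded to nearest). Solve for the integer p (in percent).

14%

#7957c4 is rgb(121, 87, 196); #8c6fcc is rgb(140, 111, 204).
On the G channel (widest range): 111 ≈ 87 + (p/100)(255 − 87), so p ≈ 100×(111 − 87)/(255 − 87) = 2400/168 = 14.29.
p = 14 reproduces all three channels after rounding.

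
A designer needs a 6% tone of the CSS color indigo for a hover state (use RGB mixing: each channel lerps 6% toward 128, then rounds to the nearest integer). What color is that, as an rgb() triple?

rgb(78, 8, 130)

CSS indigo is rgb(75, 0, 130).
Per channel, c → c + 0.06(128 − c):
  R: 75 + 0.06×(128−75) = 75 + 3.18 = 78.18 → 78
  G: 0 + 7.68 = 7.68 → 8
  B: 130 − 0.12 = 129.88 → 130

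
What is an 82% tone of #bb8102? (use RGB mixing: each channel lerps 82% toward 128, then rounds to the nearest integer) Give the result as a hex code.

#8b8069

#bb8102 is rgb(187, 129, 2).
Lerp each channel 82% toward 128:
  R: 187 − 48.38 = 138.62 → 139
  G: 129 − 0.82 = 128.18 → 128
  B: 2 + 103.32 = 105.32 → 105
rgb(139, 128, 105) = #8b8069.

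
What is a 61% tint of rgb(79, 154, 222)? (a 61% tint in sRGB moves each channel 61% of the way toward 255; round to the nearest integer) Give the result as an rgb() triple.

Lerp each channel 61% toward 255:
  R: 79 + 0.61×(255−79) = 79 + 107.36 = 186.36 → 186
  G: 154 + 0.61×(255−154) = 154 + 61.61 = 215.61 → 216
  B: 222 + 0.61×(255−222) = 222 + 20.13 = 242.13 → 242

rgb(186, 216, 242)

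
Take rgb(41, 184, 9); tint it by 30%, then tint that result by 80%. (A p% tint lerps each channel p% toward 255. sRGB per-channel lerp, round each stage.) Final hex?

#E1F5DD

A 30% tint moves each channel 30% toward 255:
  R: 41 + 0.3×(255−41) = 41 + 64.2 = 105.2 → 105
  G: 184 + 21.3 = 205.3 → 205
  B: 9 + 73.8 = 82.8 → 83
After the tint: rgb(105, 205, 83) = #69CD53.
An 80% tint moves each channel 80% toward 255:
  R: 105 + 0.8×(255−105) = 105 + 120 = 225 → 225
  G: 205 + 40 = 245 → 245
  B: 83 + 137.6 = 220.6 → 221
rgb(225, 245, 221) = #E1F5DD.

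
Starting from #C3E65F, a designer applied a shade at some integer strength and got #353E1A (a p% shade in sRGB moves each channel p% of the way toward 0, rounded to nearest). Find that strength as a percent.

73%

#C3E65F is rgb(195, 230, 95); #353E1A is rgb(53, 62, 26).
On the G channel (widest range): 62 ≈ 230 + (p/100)(0 − 230), so p ≈ 100×(62 − 230)/(0 − 230) = -16800/-230 = 73.04.
p = 73 reproduces all three channels after rounding.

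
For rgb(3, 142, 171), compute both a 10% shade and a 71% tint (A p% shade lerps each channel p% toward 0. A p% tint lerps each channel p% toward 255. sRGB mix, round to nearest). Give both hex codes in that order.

#03809a, #b6dee7

10% shade:
  R: 3 − 0.3 = 2.7 → 3
  G: 142 + 0.1×(0−142) = 142 − 14.2 = 127.8 → 128
  B: 171 + 0.1×(0−171) = 171 − 17.1 = 153.9 → 154
  → #03809a
71% tint:
  R: 3 + 178.92 = 181.92 → 182
  G: 142 + 80.23 = 222.23 → 222
  B: 171 + 0.71×(255−171) = 171 + 59.64 = 230.64 → 231
  → #b6dee7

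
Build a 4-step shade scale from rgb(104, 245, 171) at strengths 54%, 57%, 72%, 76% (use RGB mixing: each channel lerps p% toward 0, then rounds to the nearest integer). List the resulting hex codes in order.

#30714F, #2D694A, #1D4530, #193B29

54%: (104 − 56.16 = 47.84→48, 245 − 132.3 = 112.7→113, 171 − 92.34 = 78.66→79) → #30714F
57%: (104 − 59.28 = 44.72→45, 245 − 139.65 = 105.35→105, 171 − 97.47 = 73.53→74) → #2D694A
72%: (104 − 74.88 = 29.12→29, 245 − 176.4 = 68.6→69, 171 − 123.12 = 47.88→48) → #1D4530
76%: (104 − 79.04 = 24.96→25, 245 − 186.2 = 58.8→59, 171 − 129.96 = 41.04→41) → #193B29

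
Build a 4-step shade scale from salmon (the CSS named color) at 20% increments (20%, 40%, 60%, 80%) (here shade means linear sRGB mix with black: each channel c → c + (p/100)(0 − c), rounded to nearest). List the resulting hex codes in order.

#c8665b, #964d44, #64332e, #321a17

CSS salmon is rgb(250, 128, 114).
20%: (250 − 50 = 200→200, 128 − 25.6 = 102.4→102, 114 − 22.8 = 91.2→91) → #c8665b
40%: (250 − 100 = 150→150, 128 − 51.2 = 76.8→77, 114 − 45.6 = 68.4→68) → #964d44
60%: (250 − 150 = 100→100, 128 − 76.8 = 51.2→51, 114 − 68.4 = 45.6→46) → #64332e
80%: (250 − 200 = 50→50, 128 − 102.4 = 25.6→26, 114 − 91.2 = 22.8→23) → #321a17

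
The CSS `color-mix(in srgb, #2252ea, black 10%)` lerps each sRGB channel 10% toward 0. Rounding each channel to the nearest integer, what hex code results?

#2252ea is rgb(34, 82, 234).
A 10% shade moves each channel 10% toward 0:
  R: 34 − 3.4 = 30.6 → 31
  G: 82 − 8.2 = 73.8 → 74
  B: 234 + 0.1×(0−234) = 234 − 23.4 = 210.6 → 211
rgb(31, 74, 211) = #1f4ad3.

#1f4ad3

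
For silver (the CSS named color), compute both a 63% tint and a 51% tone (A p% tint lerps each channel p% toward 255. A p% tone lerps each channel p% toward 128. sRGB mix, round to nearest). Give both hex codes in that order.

CSS silver is rgb(192, 192, 192).
63% tint:
  R: 192 + 39.69 = 231.69 → 232
  G: 192 + 0.63×(255−192) = 192 + 39.69 = 231.69 → 232
  B: 192 + 39.69 = 231.69 → 232
  → #E8E8E8
51% tone:
  R: 192 − 32.64 = 159.36 → 159
  G: 192 − 32.64 = 159.36 → 159
  B: 192 − 32.64 = 159.36 → 159
  → #9F9F9F

#E8E8E8, #9F9F9F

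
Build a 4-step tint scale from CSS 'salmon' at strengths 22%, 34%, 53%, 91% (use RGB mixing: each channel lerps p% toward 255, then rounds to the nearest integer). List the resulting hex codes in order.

CSS salmon is rgb(250, 128, 114).
22%: (250 + 1.1 = 251.1→251, 128 + 27.94 = 155.94→156, 114 + 31.02 = 145.02→145) → #FB9C91
34%: (250 + 1.7 = 251.7→252, 128 + 43.18 = 171.18→171, 114 + 47.94 = 161.94→162) → #FCABA2
53%: (250 + 2.65 = 252.65→253, 128 + 67.31 = 195.31→195, 114 + 74.73 = 188.73→189) → #FDC3BD
91%: (250 + 4.55 = 254.55→255, 128 + 115.57 = 243.57→244, 114 + 128.31 = 242.31→242) → #FFF4F2

#FB9C91, #FCABA2, #FDC3BD, #FFF4F2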